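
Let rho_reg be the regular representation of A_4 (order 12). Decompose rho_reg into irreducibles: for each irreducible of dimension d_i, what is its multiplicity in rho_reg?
Each irreducible V_i of dimension d_i appears with multiplicity d_i, i.e. rho_reg = (direct sum over all irreducibles V_i) d_i V_i. The irreducible dimensions for A_4 are 1, 1, 1, 3: 3 irreducibles of dimension 1, each with multiplicity 1; 1 irreducible of dimension 3, with multiplicity 3. Total dimension 3*1*1 + 1*3*3 = 12 = |G|.

General theorem: in the regular representation of a finite group G, each irreducible appears with multiplicity equal to its dimension. Check: dim(rho_reg) = sum d_i^2 = 1 + 1 + 1 + 9 = 12 = |G|.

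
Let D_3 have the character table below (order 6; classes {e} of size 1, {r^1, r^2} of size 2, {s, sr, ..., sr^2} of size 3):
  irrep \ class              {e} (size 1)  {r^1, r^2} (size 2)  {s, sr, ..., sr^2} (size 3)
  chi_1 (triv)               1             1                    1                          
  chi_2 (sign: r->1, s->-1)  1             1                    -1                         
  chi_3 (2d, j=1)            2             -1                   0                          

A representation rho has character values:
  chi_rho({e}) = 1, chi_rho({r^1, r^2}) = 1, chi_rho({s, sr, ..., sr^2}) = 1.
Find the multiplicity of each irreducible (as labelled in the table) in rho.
Multiplicities: chi_1: 1, chi_2: 0, chi_3: 0.

Proof sketch: Use <chi_rho, chi> = (1/|G|) sum_C |C| * chi_rho(C) * conj(chi(C)) with |G| = 6 for each irreducible chi in the table:
  <chi_rho, chi_1> = (1/6)[1*(1)*conj(1) + 2*(1)*conj(1) + 3*(1)*conj(1)]
      = (1/6)[(1) + (2) + (3)] = 6/6 = 1
  <chi_rho, chi_2> = (1/6)[1*(1)*conj(1) + 2*(1)*conj(1) + 3*(1)*conj(-1)]
      = (1/6)[(1) + (2) + (-3)] = 0/6 = 0
  <chi_rho, chi_3> = (1/6)[1*(1)*conj(2) + 2*(1)*conj(-1) + 3*(1)*conj(0)]
      = (1/6)[(2) + (-2) + (0)] = 0/6 = 0
Dimension check: dim(rho) = sum (mult * dim) = 1*1 + 0*1 + 0*2 = 1 = chi_rho(e) = 1.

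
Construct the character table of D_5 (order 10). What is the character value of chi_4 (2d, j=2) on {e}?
Conjugacy classes: {e} of size 1, {r^1, r^4} of size 2, {r^2, r^3} of size 2, {s, sr, ..., sr^4} of size 5.
Character table:
  irrep \ class              {e} (size 1)  {r^1, r^4} (size 2)  {r^2, r^3} (size 2)  {s, sr, ..., sr^4} (size 5)
  chi_1 (triv)               1             1                    1                    1                          
  chi_2 (sign: r->1, s->-1)  1             1                    1                    -1                         
  chi_3 (2d, j=1)            2             -1/2 + sqrt(5)/2     -sqrt(5)/2 - 1/2     0                          
  chi_4 (2d, j=2)            2             -sqrt(5)/2 - 1/2     -1/2 + sqrt(5)/2     0                          

Spot check: chi_4 (2d, j=2) on {e} = 2.

Argument: D_5 has order 2*5 = 10 with 4 conjugacy classes, hence 4 irreducibles. Sum of squared dims 1 + 1 + 4 + 4 = 10 = |G|. Linear characters come from the abelianisation; the 2-dimensional irreps have character r^k -> 2*cos(2*pi*j*k/5), reflections -> 0.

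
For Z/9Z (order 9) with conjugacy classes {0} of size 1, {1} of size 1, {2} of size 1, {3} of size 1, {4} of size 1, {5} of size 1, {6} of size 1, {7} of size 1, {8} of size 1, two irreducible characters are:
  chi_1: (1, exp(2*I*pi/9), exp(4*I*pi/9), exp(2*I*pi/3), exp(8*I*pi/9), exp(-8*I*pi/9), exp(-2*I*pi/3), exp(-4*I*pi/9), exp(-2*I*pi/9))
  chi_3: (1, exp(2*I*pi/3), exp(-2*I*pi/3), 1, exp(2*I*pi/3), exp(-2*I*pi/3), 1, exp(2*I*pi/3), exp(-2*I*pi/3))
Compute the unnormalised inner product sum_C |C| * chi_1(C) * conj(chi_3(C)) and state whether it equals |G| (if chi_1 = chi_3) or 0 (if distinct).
Sum = 0; so <chi_1, chi_3> = 0 (distinct irreducibles are orthogonal).

Solution. Compute term by term over conjugacy classes (|C| * chi_1(C) * conj(chi_3(C))):
  1*(1)*conj(1) + 1*(exp(2*I*pi/9))*conj(exp(2*I*pi/3)) + 1*(exp(4*I*pi/9))*conj(exp(-2*I*pi/3)) + 1*(exp(2*I*pi/3))*conj(1) + 1*(exp(8*I*pi/9))*conj(exp(2*I*pi/3)) + 1*(exp(-8*I*pi/9))*conj(exp(-2*I*pi/3)) + 1*(exp(-2*I*pi/3))*conj(1) + 1*(exp(-4*I*pi/9))*conj(exp(2*I*pi/3)) + 1*(exp(-2*I*pi/9))*conj(exp(-2*I*pi/3))
  = (1) + (exp(-4*I*pi/9)) + (exp(-8*I*pi/9)) + (exp(2*I*pi/3)) + (exp(2*I*pi/9)) + (exp(-2*I*pi/9)) + (exp(-2*I*pi/3)) + (exp(8*I*pi/9)) + (exp(4*I*pi/9))
  = 0.
(Exp terms are combined using exp(i*s)*conj(exp(i*t)) = exp(i*(s-t)), and sums of them are collapsed using the identity that for every m > 1 the m distinct m-th roots of unity sum to 0, e.g. 1 + exp(2*I*pi/3) + exp(-2*I*pi/3) = 0.)
Dividing by |G| = 9 gives 0/9 = 0, matching the row-orthogonality relation <chi_1, chi_3> = [chi_1 = chi_3].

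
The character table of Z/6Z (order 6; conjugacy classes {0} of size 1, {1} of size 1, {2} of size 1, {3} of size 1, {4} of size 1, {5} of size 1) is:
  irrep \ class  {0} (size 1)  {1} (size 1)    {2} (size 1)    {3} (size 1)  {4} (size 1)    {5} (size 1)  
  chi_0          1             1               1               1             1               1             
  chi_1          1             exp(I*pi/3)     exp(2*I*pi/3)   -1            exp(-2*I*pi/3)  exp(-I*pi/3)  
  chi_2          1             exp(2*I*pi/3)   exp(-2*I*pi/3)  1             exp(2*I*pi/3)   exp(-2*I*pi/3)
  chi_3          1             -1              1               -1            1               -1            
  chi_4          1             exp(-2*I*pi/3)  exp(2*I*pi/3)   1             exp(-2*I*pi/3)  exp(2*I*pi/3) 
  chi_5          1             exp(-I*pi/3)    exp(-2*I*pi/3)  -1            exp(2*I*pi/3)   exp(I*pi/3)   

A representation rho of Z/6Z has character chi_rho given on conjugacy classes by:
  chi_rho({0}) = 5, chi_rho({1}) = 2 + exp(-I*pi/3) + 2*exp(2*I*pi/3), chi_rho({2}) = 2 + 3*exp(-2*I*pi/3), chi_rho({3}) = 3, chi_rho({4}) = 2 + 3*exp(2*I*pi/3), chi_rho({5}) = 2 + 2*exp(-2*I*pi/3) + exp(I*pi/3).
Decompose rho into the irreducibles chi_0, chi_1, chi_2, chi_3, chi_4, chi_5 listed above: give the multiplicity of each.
Multiplicities: chi_0: 2, chi_1: 0, chi_2: 2, chi_3: 0, chi_4: 0, chi_5: 1.

Explanation: Use <chi_rho, chi> = (1/|G|) sum_C |C| * chi_rho(C) * conj(chi(C)) with |G| = 6 for each irreducible chi in the table:
  <chi_rho, chi_0> = (1/6)[1*(5)*conj(1) + 1*(2 + exp(-I*pi/3) + 2*exp(2*I*pi/3))*conj(1) + 1*(2 + 3*exp(-2*I*pi/3))*conj(1) + 1*(3)*conj(1) + 1*(2 + 3*exp(2*I*pi/3))*conj(1) + 1*(2 + 2*exp(-2*I*pi/3) + exp(I*pi/3))*conj(1)]
      = (1/6)[(5) + (2 + exp(-I*pi/3) + 2*exp(2*I*pi/3)) + (2 + 3*exp(-2*I*pi/3)) + (3) + (2 + 3*exp(2*I*pi/3)) + (2 + 2*exp(-2*I*pi/3) + exp(I*pi/3))] = 12/6 = 2
  <chi_rho, chi_1> = (1/6)[1*(5)*conj(1) + 1*(2 + exp(-I*pi/3) + 2*exp(2*I*pi/3))*conj(exp(I*pi/3)) + 1*(2 + 3*exp(-2*I*pi/3))*conj(exp(2*I*pi/3)) + 1*(3)*conj(-1) + 1*(2 + 3*exp(2*I*pi/3))*conj(exp(-2*I*pi/3)) + 1*(2 + 2*exp(-2*I*pi/3) + exp(I*pi/3))*conj(exp(-I*pi/3))]
      = (1/6)[(5) + (2*exp(-I*pi/3) + exp(-2*I*pi/3) + 2*exp(I*pi/3)) + (2*exp(-2*I*pi/3) + 3*exp(2*I*pi/3)) + (-3) + (3*exp(-2*I*pi/3) + 2*exp(2*I*pi/3)) + (2*exp(-I*pi/3) + exp(2*I*pi/3) + 2*exp(I*pi/3))] = 0/6 = 0
  <chi_rho, chi_2> = (1/6)[1*(5)*conj(1) + 1*(2 + exp(-I*pi/3) + 2*exp(2*I*pi/3))*conj(exp(2*I*pi/3)) + 1*(2 + 3*exp(-2*I*pi/3))*conj(exp(-2*I*pi/3)) + 1*(3)*conj(1) + 1*(2 + 3*exp(2*I*pi/3))*conj(exp(2*I*pi/3)) + 1*(2 + 2*exp(-2*I*pi/3) + exp(I*pi/3))*conj(exp(-2*I*pi/3))]
      = (1/6)[(5) + (1 + 2*exp(-2*I*pi/3)) + (3 + 2*exp(2*I*pi/3)) + (3) + (3 + 2*exp(-2*I*pi/3)) + (1 + 2*exp(2*I*pi/3))] = 12/6 = 2
  <chi_rho, chi_3> = (1/6)[1*(5)*conj(1) + 1*(2 + exp(-I*pi/3) + 2*exp(2*I*pi/3))*conj(-1) + 1*(2 + 3*exp(-2*I*pi/3))*conj(1) + 1*(3)*conj(-1) + 1*(2 + 3*exp(2*I*pi/3))*conj(1) + 1*(2 + 2*exp(-2*I*pi/3) + exp(I*pi/3))*conj(-1)]
      = (1/6)[(5) + (-2 - 2*exp(2*I*pi/3) - exp(-I*pi/3)) + (2 + 3*exp(-2*I*pi/3)) + (-3) + (2 + 3*exp(2*I*pi/3)) + (-2 - exp(I*pi/3) - 2*exp(-2*I*pi/3))] = 0/6 = 0
  <chi_rho, chi_4> = (1/6)[1*(5)*conj(1) + 1*(2 + exp(-I*pi/3) + 2*exp(2*I*pi/3))*conj(exp(-2*I*pi/3)) + 1*(2 + 3*exp(-2*I*pi/3))*conj(exp(2*I*pi/3)) + 1*(3)*conj(1) + 1*(2 + 3*exp(2*I*pi/3))*conj(exp(-2*I*pi/3)) + 1*(2 + 2*exp(-2*I*pi/3) + exp(I*pi/3))*conj(exp(2*I*pi/3))]
      = (1/6)[(5) + (2*exp(-2*I*pi/3) + exp(I*pi/3) + 2*exp(2*I*pi/3)) + (2*exp(-2*I*pi/3) + 3*exp(2*I*pi/3)) + (3) + (3*exp(-2*I*pi/3) + 2*exp(2*I*pi/3)) + (2*exp(-2*I*pi/3) + exp(-I*pi/3) + 2*exp(2*I*pi/3))] = 0/6 = 0
  <chi_rho, chi_5> = (1/6)[1*(5)*conj(1) + 1*(2 + exp(-I*pi/3) + 2*exp(2*I*pi/3))*conj(exp(-I*pi/3)) + 1*(2 + 3*exp(-2*I*pi/3))*conj(exp(-2*I*pi/3)) + 1*(3)*conj(-1) + 1*(2 + 3*exp(2*I*pi/3))*conj(exp(2*I*pi/3)) + 1*(2 + 2*exp(-2*I*pi/3) + exp(I*pi/3))*conj(exp(I*pi/3))]
      = (1/6)[(5) + (-1 + 2*exp(I*pi/3)) + (3 + 2*exp(2*I*pi/3)) + (-3) + (3 + 2*exp(-2*I*pi/3)) + (-1 + 2*exp(-I*pi/3))] = 6/6 = 1
(Exp terms are combined using exp(i*s)*conj(exp(i*t)) = exp(i*(s-t)), and sums of them are collapsed using the identity that for every m > 1 the m distinct m-th roots of unity sum to 0, e.g. 1 + exp(2*I*pi/3) + exp(-2*I*pi/3) = 0.)
Dimension check: dim(rho) = sum (mult * dim) = 2*1 + 0*1 + 2*1 + 0*1 + 0*1 + 1*1 = 5 = chi_rho(e) = 5.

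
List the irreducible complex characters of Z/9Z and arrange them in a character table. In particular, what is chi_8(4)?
Character table of Z/9Z (irreps indexed chi_0,...,chi_8 with chi_k(m) = zeta_9^(k*m), zeta_9 = exp(2*pi*i/9)):
  irrep \ class  {0} (size 1)  {1} (size 1)    {2} (size 1)    {3} (size 1)    {4} (size 1)    {5} (size 1)    {6} (size 1)    {7} (size 1)    {8} (size 1)  
  chi_0          1             1               1               1               1               1               1               1               1             
  chi_1          1             exp(2*I*pi/9)   exp(4*I*pi/9)   exp(2*I*pi/3)   exp(8*I*pi/9)   exp(-8*I*pi/9)  exp(-2*I*pi/3)  exp(-4*I*pi/9)  exp(-2*I*pi/9)
  chi_2          1             exp(4*I*pi/9)   exp(8*I*pi/9)   exp(-2*I*pi/3)  exp(-2*I*pi/9)  exp(2*I*pi/9)   exp(2*I*pi/3)   exp(-8*I*pi/9)  exp(-4*I*pi/9)
  chi_3          1             exp(2*I*pi/3)   exp(-2*I*pi/3)  1               exp(2*I*pi/3)   exp(-2*I*pi/3)  1               exp(2*I*pi/3)   exp(-2*I*pi/3)
  chi_4          1             exp(8*I*pi/9)   exp(-2*I*pi/9)  exp(2*I*pi/3)   exp(-4*I*pi/9)  exp(4*I*pi/9)   exp(-2*I*pi/3)  exp(2*I*pi/9)   exp(-8*I*pi/9)
  chi_5          1             exp(-8*I*pi/9)  exp(2*I*pi/9)   exp(-2*I*pi/3)  exp(4*I*pi/9)   exp(-4*I*pi/9)  exp(2*I*pi/3)   exp(-2*I*pi/9)  exp(8*I*pi/9) 
  chi_6          1             exp(-2*I*pi/3)  exp(2*I*pi/3)   1               exp(-2*I*pi/3)  exp(2*I*pi/3)   1               exp(-2*I*pi/3)  exp(2*I*pi/3) 
  chi_7          1             exp(-4*I*pi/9)  exp(-8*I*pi/9)  exp(2*I*pi/3)   exp(2*I*pi/9)   exp(-2*I*pi/9)  exp(-2*I*pi/3)  exp(8*I*pi/9)   exp(4*I*pi/9) 
  chi_8          1             exp(-2*I*pi/9)  exp(-4*I*pi/9)  exp(-2*I*pi/3)  exp(-8*I*pi/9)  exp(8*I*pi/9)   exp(2*I*pi/3)   exp(4*I*pi/9)   exp(2*I*pi/9) 

Spot check: chi_8(4) = zeta_9^(8*4) = zeta_9^32 = exp(-8*I*pi/9).

Proof sketch: Z/9Z is abelian, so all 9 irreducible complex representations are 1-dimensional. They are given by chi_k(m) = zeta_9^(k*m) for k = 0,...,8. Row orthogonality: sum_m chi_k(m) conj(chi_l(m)) = 9 * [k = l].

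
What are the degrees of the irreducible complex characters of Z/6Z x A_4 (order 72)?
Dimensions: 1, 1, 1, 1, 1, 1, 1, 1, 1, 1, 1, 1, 1, 1, 1, 1, 1, 1, 3, 3, 3, 3, 3, 3

Reasoning: There are 24 irreducibles (= number of conjugacy classes). Their dimensions d_i satisfy sum d_i^2 = |G| = 72: 1 + 1 + 1 + 1 + 1 + 1 + 1 + 1 + 1 + 1 + 1 + 1 + 1 + 1 + 1 + 1 + 1 + 1 + 9 + 9 + 9 + 9 + 9 + 9 = 72. (For the product with Z/6Z: each of the 6 1-dim characters of Z/6Z tensors with each irrep of A_4, giving 6 copies of each A_4-dimension.)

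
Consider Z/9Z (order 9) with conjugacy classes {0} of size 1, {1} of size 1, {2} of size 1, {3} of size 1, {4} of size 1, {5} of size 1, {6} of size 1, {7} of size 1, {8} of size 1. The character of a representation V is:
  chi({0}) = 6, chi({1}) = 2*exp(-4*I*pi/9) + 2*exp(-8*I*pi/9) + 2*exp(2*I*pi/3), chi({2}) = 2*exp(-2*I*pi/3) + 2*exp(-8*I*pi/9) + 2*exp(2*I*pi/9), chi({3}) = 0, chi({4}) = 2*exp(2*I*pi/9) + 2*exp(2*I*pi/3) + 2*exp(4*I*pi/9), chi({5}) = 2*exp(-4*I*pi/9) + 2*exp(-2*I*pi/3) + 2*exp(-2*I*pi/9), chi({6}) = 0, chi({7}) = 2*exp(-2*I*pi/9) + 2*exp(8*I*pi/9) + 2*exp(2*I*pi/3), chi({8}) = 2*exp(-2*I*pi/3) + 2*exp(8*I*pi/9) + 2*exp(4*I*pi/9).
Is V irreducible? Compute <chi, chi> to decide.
Not irreducible (reducible): <chi, chi> = 12 > 1.

Explanation: <chi, chi> = (1/|G|) sum_C |C| * |chi(C)|^2 = (1/9)[1*|6|^2 + 1*|2*exp(-4*I*pi/9) + 2*exp(-8*I*pi/9) + 2*exp(2*I*pi/3)|^2 + 1*|2*exp(-2*I*pi/3) + 2*exp(-8*I*pi/9) + 2*exp(2*I*pi/9)|^2 + 1*|0|^2 + 1*|2*exp(2*I*pi/9) + 2*exp(2*I*pi/3) + 2*exp(4*I*pi/9)|^2 + 1*|2*exp(-4*I*pi/9) + 2*exp(-2*I*pi/3) + 2*exp(-2*I*pi/9)|^2 + 1*|0|^2 + 1*|2*exp(-2*I*pi/9) + 2*exp(8*I*pi/9) + 2*exp(2*I*pi/3)|^2 + 1*|2*exp(-2*I*pi/3) + 2*exp(8*I*pi/9) + 2*exp(4*I*pi/9)|^2]
  = (1/9)[(36) + (12 + 8*exp(-4*I*pi/9) + 4*exp(-8*I*pi/9) + 4*exp(8*I*pi/9) + 8*exp(4*I*pi/9)) + (12 + 8*exp(-8*I*pi/9) + 4*exp(-2*I*pi/9) + 4*exp(2*I*pi/9) + 8*exp(8*I*pi/9)) + (0) + (12 + 8*exp(-2*I*pi/9) + 4*exp(-4*I*pi/9) + 4*exp(4*I*pi/9) + 8*exp(2*I*pi/9)) + (12 + 8*exp(-2*I*pi/9) + 4*exp(-4*I*pi/9) + 4*exp(4*I*pi/9) + 8*exp(2*I*pi/9)) + (0) + (12 + 8*exp(-8*I*pi/9) + 4*exp(-2*I*pi/9) + 4*exp(2*I*pi/9) + 8*exp(8*I*pi/9)) + (12 + 8*exp(-4*I*pi/9) + 4*exp(-8*I*pi/9) + 4*exp(8*I*pi/9) + 8*exp(4*I*pi/9))] = 108/9 = 12.
(Exp terms are combined using exp(i*s)*conj(exp(i*t)) = exp(i*(s-t)), and sums of them are collapsed using the identity that for every m > 1 the m distinct m-th roots of unity sum to 0, e.g. 1 + exp(2*I*pi/3) + exp(-2*I*pi/3) = 0.)
A character is irreducible iff <chi, chi> = 1, so this representation is reducible.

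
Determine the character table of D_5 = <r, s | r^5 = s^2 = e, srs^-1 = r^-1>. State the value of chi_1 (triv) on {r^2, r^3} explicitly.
Conjugacy classes: {e} of size 1, {r^1, r^4} of size 2, {r^2, r^3} of size 2, {s, sr, ..., sr^4} of size 5.
Character table:
  irrep \ class              {e} (size 1)  {r^1, r^4} (size 2)  {r^2, r^3} (size 2)  {s, sr, ..., sr^4} (size 5)
  chi_1 (triv)               1             1                    1                    1                          
  chi_2 (sign: r->1, s->-1)  1             1                    1                    -1                         
  chi_3 (2d, j=1)            2             -1/2 + sqrt(5)/2     -sqrt(5)/2 - 1/2     0                          
  chi_4 (2d, j=2)            2             -sqrt(5)/2 - 1/2     -1/2 + sqrt(5)/2     0                          

Spot check: chi_1 (triv) on {r^2, r^3} = 1.

Justification: D_5 has order 2*5 = 10 with 4 conjugacy classes, hence 4 irreducibles. Sum of squared dims 1 + 1 + 4 + 4 = 10 = |G|. Linear characters come from the abelianisation; the 2-dimensional irreps have character r^k -> 2*cos(2*pi*j*k/5), reflections -> 0.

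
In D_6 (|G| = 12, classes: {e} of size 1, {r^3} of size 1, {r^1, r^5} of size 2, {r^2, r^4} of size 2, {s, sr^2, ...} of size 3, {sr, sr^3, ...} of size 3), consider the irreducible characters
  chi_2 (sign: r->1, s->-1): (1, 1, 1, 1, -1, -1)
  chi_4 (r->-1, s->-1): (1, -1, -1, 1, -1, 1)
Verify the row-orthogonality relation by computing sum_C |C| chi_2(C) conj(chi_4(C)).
Sum = 0; so <chi_2, chi_4> = 0 (distinct irreducibles are orthogonal).

Derivation: Compute term by term over conjugacy classes (|C| * chi_2(C) * conj(chi_4(C))):
  1*(1)*conj(1) + 1*(1)*conj(-1) + 2*(1)*conj(-1) + 2*(1)*conj(1) + 3*(-1)*conj(-1) + 3*(-1)*conj(1)
  = (1) + (-1) + (-2) + (2) + (3) + (-3)
  = 0.
Dividing by |G| = 12 gives 0/12 = 0, matching the row-orthogonality relation <chi_2, chi_4> = [chi_2 = chi_4].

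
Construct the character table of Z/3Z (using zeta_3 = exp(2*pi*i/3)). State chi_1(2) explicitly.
Character table of Z/3Z (irreps indexed chi_0,...,chi_2 with chi_k(m) = zeta_3^(k*m), zeta_3 = exp(2*pi*i/3)):
  irrep \ class  {0} (size 1)  {1} (size 1)    {2} (size 1)  
  chi_0          1             1               1             
  chi_1          1             exp(2*I*pi/3)   exp(-2*I*pi/3)
  chi_2          1             exp(-2*I*pi/3)  exp(2*I*pi/3) 

Spot check: chi_1(2) = zeta_3^(1*2) = zeta_3^2 = exp(-2*I*pi/3).

Explanation: Z/3Z is abelian, so all 3 irreducible complex representations are 1-dimensional. They are given by chi_k(m) = zeta_3^(k*m) for k = 0,...,2. Row orthogonality: sum_m chi_k(m) conj(chi_l(m)) = 3 * [k = l].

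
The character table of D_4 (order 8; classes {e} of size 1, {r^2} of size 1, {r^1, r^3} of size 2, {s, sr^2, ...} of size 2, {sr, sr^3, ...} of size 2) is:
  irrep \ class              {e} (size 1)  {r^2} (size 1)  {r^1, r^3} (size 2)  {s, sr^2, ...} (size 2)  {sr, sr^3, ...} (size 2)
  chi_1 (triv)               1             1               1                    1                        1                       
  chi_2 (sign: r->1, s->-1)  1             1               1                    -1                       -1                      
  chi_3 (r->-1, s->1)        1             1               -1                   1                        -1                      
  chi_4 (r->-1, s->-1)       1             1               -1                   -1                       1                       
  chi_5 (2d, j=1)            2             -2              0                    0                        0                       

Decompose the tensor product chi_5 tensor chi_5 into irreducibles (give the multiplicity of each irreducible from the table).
chi_5 tensor chi_5 = chi_1 + chi_2 + chi_3 + chi_4 (all other irreducibles have multiplicity 0).

Justification: The character of a tensor product is the pointwise product (chi_5 * chi_5)(C) = chi_5(C) * chi_5(C):
  {e}: (2)*(2), {r^2}: (-2)*(-2), {r^1, r^3}: (0)*(0), {s, sr^2, ...}: (0)*(0), {sr, sr^3, ...}: (0)*(0)
so (chi_5 * chi_5) takes values
  {e} -> 4, {r^2} -> 4, {r^1, r^3} -> 0, {s, sr^2, ...} -> 0, {sr, sr^3, ...} -> 0.
Now take the inner product of this character with each irreducible chi from the table, <chi_5*chi_5, chi> = (1/8) sum_C |C| (chi_5*chi_5)(C) conj(chi(C)):
  <chi_5*chi_5, chi_1> = (1/8)[1*(4)*conj(1) + 1*(4)*conj(1) + 2*(0)*conj(1) + 2*(0)*conj(1) + 2*(0)*conj(1)]
      = (1/8)[(4) + (4) + (0) + (0) + (0)] = 8/8 = 1
  <chi_5*chi_5, chi_2> = (1/8)[1*(4)*conj(1) + 1*(4)*conj(1) + 2*(0)*conj(1) + 2*(0)*conj(-1) + 2*(0)*conj(-1)]
      = (1/8)[(4) + (4) + (0) + (0) + (0)] = 8/8 = 1
  <chi_5*chi_5, chi_3> = (1/8)[1*(4)*conj(1) + 1*(4)*conj(1) + 2*(0)*conj(-1) + 2*(0)*conj(1) + 2*(0)*conj(-1)]
      = (1/8)[(4) + (4) + (0) + (0) + (0)] = 8/8 = 1
  <chi_5*chi_5, chi_4> = (1/8)[1*(4)*conj(1) + 1*(4)*conj(1) + 2*(0)*conj(-1) + 2*(0)*conj(-1) + 2*(0)*conj(1)]
      = (1/8)[(4) + (4) + (0) + (0) + (0)] = 8/8 = 1
  <chi_5*chi_5, chi_5> = (1/8)[1*(4)*conj(2) + 1*(4)*conj(-2) + 2*(0)*conj(0) + 2*(0)*conj(0) + 2*(0)*conj(0)]
      = (1/8)[(8) + (-8) + (0) + (0) + (0)] = 0/8 = 0
Hence the multiplicities are chi_1: 1, chi_2: 1, chi_3: 1, chi_4: 1. Dimension check: dim(chi_5)*dim(chi_5) = 2*2 = 4 and sum (mult * dim) = 1*1 + 1*1 + 1*1 + 1*1 = 4.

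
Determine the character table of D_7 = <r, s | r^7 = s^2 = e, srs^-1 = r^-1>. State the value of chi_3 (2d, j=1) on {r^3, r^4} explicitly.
Conjugacy classes: {e} of size 1, {r^1, r^6} of size 2, {r^2, r^5} of size 2, {r^3, r^4} of size 2, {s, sr, ..., sr^6} of size 7.
Character table:
  irrep \ class              {e} (size 1)  {r^1, r^6} (size 2)  {r^2, r^5} (size 2)  {r^3, r^4} (size 2)  {s, sr, ..., sr^6} (size 7)
  chi_1 (triv)               1             1                    1                    1                    1                          
  chi_2 (sign: r->1, s->-1)  1             1                    1                    1                    -1                         
  chi_3 (2d, j=1)            2             2*cos(2*pi/7)        -2*cos(3*pi/7)       -2*cos(pi/7)         0                          
  chi_4 (2d, j=2)            2             -2*cos(3*pi/7)       -2*cos(pi/7)         2*cos(2*pi/7)        0                          
  chi_5 (2d, j=3)            2             -2*cos(pi/7)         2*cos(2*pi/7)        -2*cos(3*pi/7)       0                          

Spot check: chi_3 (2d, j=1) on {r^3, r^4} = -2*cos(pi/7).

Proof sketch: D_7 has order 2*7 = 14 with 5 conjugacy classes, hence 5 irreducibles. Sum of squared dims 1 + 1 + 4 + 4 + 4 = 14 = |G|. Linear characters come from the abelianisation; the 2-dimensional irreps have character r^k -> 2*cos(2*pi*j*k/7), reflections -> 0.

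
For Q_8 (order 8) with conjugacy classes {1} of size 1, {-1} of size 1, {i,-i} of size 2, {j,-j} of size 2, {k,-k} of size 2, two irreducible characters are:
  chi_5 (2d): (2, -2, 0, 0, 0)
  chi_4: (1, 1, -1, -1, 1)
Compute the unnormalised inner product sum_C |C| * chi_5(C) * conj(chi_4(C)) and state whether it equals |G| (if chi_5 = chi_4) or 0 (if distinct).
Sum = 0; so <chi_5, chi_4> = 0 (distinct irreducibles are orthogonal).

Justification: Compute term by term over conjugacy classes (|C| * chi_5(C) * conj(chi_4(C))):
  1*(2)*conj(1) + 1*(-2)*conj(1) + 2*(0)*conj(-1) + 2*(0)*conj(-1) + 2*(0)*conj(1)
  = (2) + (-2) + (0) + (0) + (0)
  = 0.
Dividing by |G| = 8 gives 0/8 = 0, matching the row-orthogonality relation <chi_5, chi_4> = [chi_5 = chi_4].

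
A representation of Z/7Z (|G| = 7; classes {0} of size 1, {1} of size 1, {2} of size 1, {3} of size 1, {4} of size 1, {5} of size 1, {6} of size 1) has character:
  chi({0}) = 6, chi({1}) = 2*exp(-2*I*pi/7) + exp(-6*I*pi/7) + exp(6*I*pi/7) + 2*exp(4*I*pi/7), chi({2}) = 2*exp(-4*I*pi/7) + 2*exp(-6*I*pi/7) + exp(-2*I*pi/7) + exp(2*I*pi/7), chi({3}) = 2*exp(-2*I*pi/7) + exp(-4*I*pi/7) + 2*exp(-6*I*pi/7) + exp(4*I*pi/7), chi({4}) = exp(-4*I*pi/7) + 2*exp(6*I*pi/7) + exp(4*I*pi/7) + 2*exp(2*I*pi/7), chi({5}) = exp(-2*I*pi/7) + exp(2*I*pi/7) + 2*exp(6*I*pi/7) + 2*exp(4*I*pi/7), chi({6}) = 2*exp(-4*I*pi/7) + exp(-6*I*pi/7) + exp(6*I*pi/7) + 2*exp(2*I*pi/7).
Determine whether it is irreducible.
Not irreducible (reducible): <chi, chi> = 10 > 1.

Details: <chi, chi> = (1/|G|) sum_C |C| * |chi(C)|^2 = (1/7)[1*|6|^2 + 1*|2*exp(-2*I*pi/7) + exp(-6*I*pi/7) + exp(6*I*pi/7) + 2*exp(4*I*pi/7)|^2 + 1*|2*exp(-4*I*pi/7) + 2*exp(-6*I*pi/7) + exp(-2*I*pi/7) + exp(2*I*pi/7)|^2 + 1*|2*exp(-2*I*pi/7) + exp(-4*I*pi/7) + 2*exp(-6*I*pi/7) + exp(4*I*pi/7)|^2 + 1*|exp(-4*I*pi/7) + 2*exp(6*I*pi/7) + exp(4*I*pi/7) + 2*exp(2*I*pi/7)|^2 + 1*|exp(-2*I*pi/7) + exp(2*I*pi/7) + 2*exp(6*I*pi/7) + 2*exp(4*I*pi/7)|^2 + 1*|2*exp(-4*I*pi/7) + exp(-6*I*pi/7) + exp(6*I*pi/7) + 2*exp(2*I*pi/7)|^2]
  = (1/7)[(36) + (10 + 4*exp(-4*I*pi/7) + 6*exp(-6*I*pi/7) + 3*exp(-2*I*pi/7) + 3*exp(2*I*pi/7) + 6*exp(6*I*pi/7) + 4*exp(4*I*pi/7)) + (10 + 6*exp(-2*I*pi/7) + 3*exp(-4*I*pi/7) + 4*exp(-6*I*pi/7) + 4*exp(6*I*pi/7) + 3*exp(4*I*pi/7) + 6*exp(2*I*pi/7)) + (10 + 6*exp(-4*I*pi/7) + 4*exp(-2*I*pi/7) + 3*exp(-6*I*pi/7) + 3*exp(6*I*pi/7) + 4*exp(2*I*pi/7) + 6*exp(4*I*pi/7)) + (10 + 6*exp(-4*I*pi/7) + 4*exp(-2*I*pi/7) + 3*exp(-6*I*pi/7) + 3*exp(6*I*pi/7) + 4*exp(2*I*pi/7) + 6*exp(4*I*pi/7)) + (10 + 6*exp(-2*I*pi/7) + 3*exp(-4*I*pi/7) + 4*exp(-6*I*pi/7) + 4*exp(6*I*pi/7) + 3*exp(4*I*pi/7) + 6*exp(2*I*pi/7)) + (10 + 4*exp(-4*I*pi/7) + 6*exp(-6*I*pi/7) + 3*exp(-2*I*pi/7) + 3*exp(2*I*pi/7) + 6*exp(6*I*pi/7) + 4*exp(4*I*pi/7))] = 70/7 = 10.
(Exp terms are combined using exp(i*s)*conj(exp(i*t)) = exp(i*(s-t)), and sums of them are collapsed using the identity that for every m > 1 the m distinct m-th roots of unity sum to 0, e.g. 1 + exp(2*I*pi/3) + exp(-2*I*pi/3) = 0.)
A character is irreducible iff <chi, chi> = 1, so this representation is reducible.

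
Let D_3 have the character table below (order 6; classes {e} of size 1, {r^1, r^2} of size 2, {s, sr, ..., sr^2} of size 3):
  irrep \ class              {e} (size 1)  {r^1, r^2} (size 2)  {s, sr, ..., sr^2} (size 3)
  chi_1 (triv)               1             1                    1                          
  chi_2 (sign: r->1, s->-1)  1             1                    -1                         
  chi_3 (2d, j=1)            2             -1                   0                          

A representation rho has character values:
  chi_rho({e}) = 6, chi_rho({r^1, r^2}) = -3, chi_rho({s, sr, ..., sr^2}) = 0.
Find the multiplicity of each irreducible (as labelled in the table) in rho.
Multiplicities: chi_1: 0, chi_2: 0, chi_3: 3.

Proof sketch: Use <chi_rho, chi> = (1/|G|) sum_C |C| * chi_rho(C) * conj(chi(C)) with |G| = 6 for each irreducible chi in the table:
  <chi_rho, chi_1> = (1/6)[1*(6)*conj(1) + 2*(-3)*conj(1) + 3*(0)*conj(1)]
      = (1/6)[(6) + (-6) + (0)] = 0/6 = 0
  <chi_rho, chi_2> = (1/6)[1*(6)*conj(1) + 2*(-3)*conj(1) + 3*(0)*conj(-1)]
      = (1/6)[(6) + (-6) + (0)] = 0/6 = 0
  <chi_rho, chi_3> = (1/6)[1*(6)*conj(2) + 2*(-3)*conj(-1) + 3*(0)*conj(0)]
      = (1/6)[(12) + (6) + (0)] = 18/6 = 3
Dimension check: dim(rho) = sum (mult * dim) = 0*1 + 0*1 + 3*2 = 6 = chi_rho(e) = 6.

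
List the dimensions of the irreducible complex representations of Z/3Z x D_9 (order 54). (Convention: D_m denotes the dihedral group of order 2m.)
Dimensions: 1, 1, 1, 1, 1, 1, 2, 2, 2, 2, 2, 2, 2, 2, 2, 2, 2, 2

Proof sketch: There are 18 irreducibles (= number of conjugacy classes). Their dimensions d_i satisfy sum d_i^2 = |G| = 54: 1 + 1 + 1 + 1 + 1 + 1 + 4 + 4 + 4 + 4 + 4 + 4 + 4 + 4 + 4 + 4 + 4 + 4 = 54. (For the product with Z/3Z: each of the 3 1-dim characters of Z/3Z tensors with each irrep of D_9, giving 3 copies of each D_9-dimension.)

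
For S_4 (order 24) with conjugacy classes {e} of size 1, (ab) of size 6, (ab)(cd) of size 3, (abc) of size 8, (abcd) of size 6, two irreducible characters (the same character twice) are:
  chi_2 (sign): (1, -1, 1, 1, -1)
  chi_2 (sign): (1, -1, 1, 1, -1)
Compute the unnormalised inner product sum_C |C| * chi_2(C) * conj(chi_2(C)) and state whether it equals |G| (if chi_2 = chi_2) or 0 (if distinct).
Sum = 24 = |G| = 24; so <chi_2, chi_2> = 1 (norm-1 confirms irreducibility).

Working: Compute term by term over conjugacy classes (|C| * chi_2(C) * conj(chi_2(C))):
  1*(1)*conj(1) + 6*(-1)*conj(-1) + 3*(1)*conj(1) + 8*(1)*conj(1) + 6*(-1)*conj(-1)
  = (1) + (6) + (3) + (8) + (6)
  = 24.
Dividing by |G| = 24 gives 24/24 = 1, matching the row-orthogonality relation <chi_2, chi_2> = [chi_2 = chi_2].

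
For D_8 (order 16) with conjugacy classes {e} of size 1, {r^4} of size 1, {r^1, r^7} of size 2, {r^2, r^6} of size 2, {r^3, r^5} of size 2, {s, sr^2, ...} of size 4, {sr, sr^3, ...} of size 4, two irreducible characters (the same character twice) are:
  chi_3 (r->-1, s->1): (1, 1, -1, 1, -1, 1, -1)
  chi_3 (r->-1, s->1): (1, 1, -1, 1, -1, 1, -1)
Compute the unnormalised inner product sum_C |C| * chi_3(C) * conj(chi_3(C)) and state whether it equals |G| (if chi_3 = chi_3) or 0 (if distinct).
Sum = 16 = |G| = 16; so <chi_3, chi_3> = 1 (norm-1 confirms irreducibility).

Proof sketch: Compute term by term over conjugacy classes (|C| * chi_3(C) * conj(chi_3(C))):
  1*(1)*conj(1) + 1*(1)*conj(1) + 2*(-1)*conj(-1) + 2*(1)*conj(1) + 2*(-1)*conj(-1) + 4*(1)*conj(1) + 4*(-1)*conj(-1)
  = (1) + (1) + (2) + (2) + (2) + (4) + (4)
  = 16.
Dividing by |G| = 16 gives 16/16 = 1, matching the row-orthogonality relation <chi_3, chi_3> = [chi_3 = chi_3].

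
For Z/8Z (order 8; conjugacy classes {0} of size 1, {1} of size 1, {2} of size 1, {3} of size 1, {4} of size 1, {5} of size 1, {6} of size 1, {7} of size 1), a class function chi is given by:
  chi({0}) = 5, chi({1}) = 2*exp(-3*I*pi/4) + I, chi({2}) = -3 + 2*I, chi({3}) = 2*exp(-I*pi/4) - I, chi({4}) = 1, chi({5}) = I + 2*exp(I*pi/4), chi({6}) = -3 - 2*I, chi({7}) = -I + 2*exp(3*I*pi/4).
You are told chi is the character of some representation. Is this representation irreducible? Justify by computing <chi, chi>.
Not irreducible (reducible): <chi, chi> = 9 > 1.

Working: <chi, chi> = (1/|G|) sum_C |C| * |chi(C)|^2 = (1/8)[1*|5|^2 + 1*|2*exp(-3*I*pi/4) + I|^2 + 1*|-3 + 2*I|^2 + 1*|2*exp(-I*pi/4) - I|^2 + 1*|1|^2 + 1*|I + 2*exp(I*pi/4)|^2 + 1*|-3 - 2*I|^2 + 1*|-I + 2*exp(3*I*pi/4)|^2]
  = (1/8)[(25) + (5 + 2*exp(-3*I*pi/4) - 2*exp(-I*pi/4)) + (13) + (5 - 2*exp(3*I*pi/4) + 2*exp(I*pi/4)) + (1) + (5 - 2*exp(3*I*pi/4) + 2*exp(I*pi/4)) + (13) + (5 + 2*exp(-3*I*pi/4) - 2*exp(-I*pi/4))] = 72/8 = 9.
(Exp terms are combined using exp(i*s)*conj(exp(i*t)) = exp(i*(s-t)), and sums of them are collapsed using the identity that for every m > 1 the m distinct m-th roots of unity sum to 0, e.g. 1 + exp(2*I*pi/3) + exp(-2*I*pi/3) = 0.)
A character is irreducible iff <chi, chi> = 1, so this representation is reducible.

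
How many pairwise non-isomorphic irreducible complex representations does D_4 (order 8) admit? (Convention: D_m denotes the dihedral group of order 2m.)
5

Argument: The number of irreducible complex representations of a finite group equals its number of conjugacy classes. D_4 has 5 conjugacy classes (n/2 + 3 for n even), so D_4 (order 8) has exactly 5 irreducible complex representations.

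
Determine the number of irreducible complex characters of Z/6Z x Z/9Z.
54

Proof sketch: The number of irreducible complex representations of a finite group equals its number of conjugacy classes. Z/6Z x Z/9Z is abelian of order 54, so every element is its own conjugacy class: 54 classes, so Z/6Z x Z/9Z (order 54) has exactly 54 irreducible complex representations.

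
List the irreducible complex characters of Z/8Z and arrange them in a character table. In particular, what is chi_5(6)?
Character table of Z/8Z (irreps indexed chi_0,...,chi_7 with chi_k(m) = zeta_8^(k*m), zeta_8 = exp(2*pi*i/8)):
  irrep \ class  {0} (size 1)  {1} (size 1)    {2} (size 1)  {3} (size 1)    {4} (size 1)  {5} (size 1)    {6} (size 1)  {7} (size 1)  
  chi_0          1             1               1             1               1             1               1             1             
  chi_1          1             exp(I*pi/4)     I             exp(3*I*pi/4)   -1            exp(-3*I*pi/4)  -I            exp(-I*pi/4)  
  chi_2          1             I               -1            -I              1             I               -1            -I            
  chi_3          1             exp(3*I*pi/4)   -I            exp(I*pi/4)     -1            exp(-I*pi/4)    I             exp(-3*I*pi/4)
  chi_4          1             -1              1             -1              1             -1              1             -1            
  chi_5          1             exp(-3*I*pi/4)  I             exp(-I*pi/4)    -1            exp(I*pi/4)     -I            exp(3*I*pi/4) 
  chi_6          1             -I              -1            I               1             -I              -1            I             
  chi_7          1             exp(-I*pi/4)    -I            exp(-3*I*pi/4)  -1            exp(3*I*pi/4)   I             exp(I*pi/4)   

Spot check: chi_5(6) = zeta_8^(5*6) = zeta_8^30 = -I.

Reasoning: Z/8Z is abelian, so all 8 irreducible complex representations are 1-dimensional. They are given by chi_k(m) = zeta_8^(k*m) for k = 0,...,7. Row orthogonality: sum_m chi_k(m) conj(chi_l(m)) = 8 * [k = l].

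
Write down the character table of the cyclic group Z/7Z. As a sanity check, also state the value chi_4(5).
Character table of Z/7Z (irreps indexed chi_0,...,chi_6 with chi_k(m) = zeta_7^(k*m), zeta_7 = exp(2*pi*i/7)):
  irrep \ class  {0} (size 1)  {1} (size 1)    {2} (size 1)    {3} (size 1)    {4} (size 1)    {5} (size 1)    {6} (size 1)  
  chi_0          1             1               1               1               1               1               1             
  chi_1          1             exp(2*I*pi/7)   exp(4*I*pi/7)   exp(6*I*pi/7)   exp(-6*I*pi/7)  exp(-4*I*pi/7)  exp(-2*I*pi/7)
  chi_2          1             exp(4*I*pi/7)   exp(-6*I*pi/7)  exp(-2*I*pi/7)  exp(2*I*pi/7)   exp(6*I*pi/7)   exp(-4*I*pi/7)
  chi_3          1             exp(6*I*pi/7)   exp(-2*I*pi/7)  exp(4*I*pi/7)   exp(-4*I*pi/7)  exp(2*I*pi/7)   exp(-6*I*pi/7)
  chi_4          1             exp(-6*I*pi/7)  exp(2*I*pi/7)   exp(-4*I*pi/7)  exp(4*I*pi/7)   exp(-2*I*pi/7)  exp(6*I*pi/7) 
  chi_5          1             exp(-4*I*pi/7)  exp(6*I*pi/7)   exp(2*I*pi/7)   exp(-2*I*pi/7)  exp(-6*I*pi/7)  exp(4*I*pi/7) 
  chi_6          1             exp(-2*I*pi/7)  exp(-4*I*pi/7)  exp(-6*I*pi/7)  exp(6*I*pi/7)   exp(4*I*pi/7)   exp(2*I*pi/7) 

Spot check: chi_4(5) = zeta_7^(4*5) = zeta_7^20 = exp(-2*I*pi/7).

Argument: Z/7Z is abelian, so all 7 irreducible complex representations are 1-dimensional. They are given by chi_k(m) = zeta_7^(k*m) for k = 0,...,6. Row orthogonality: sum_m chi_k(m) conj(chi_l(m)) = 7 * [k = l].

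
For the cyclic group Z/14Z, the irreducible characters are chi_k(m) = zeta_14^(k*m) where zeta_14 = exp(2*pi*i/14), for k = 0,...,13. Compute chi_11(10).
chi_11(10) = zeta_14^110 = exp(-2*I*pi/7)

Solution. chi_11(10) = zeta_14^(11*10) = zeta_14^110. Since zeta_14^14 = 1, this equals zeta_14^12 = exp(2*pi*i*12/14) = exp(-2*I*pi/7).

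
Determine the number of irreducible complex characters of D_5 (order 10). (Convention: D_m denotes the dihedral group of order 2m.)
4

Reasoning: The number of irreducible complex representations of a finite group equals its number of conjugacy classes. D_5 has 4 conjugacy classes ((n+3)/2 for n odd), so D_5 (order 10) has exactly 4 irreducible complex representations.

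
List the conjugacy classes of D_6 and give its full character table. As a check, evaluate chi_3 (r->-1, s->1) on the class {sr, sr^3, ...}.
Conjugacy classes: {e} of size 1, {r^3} of size 1, {r^1, r^5} of size 2, {r^2, r^4} of size 2, {s, sr^2, ...} of size 3, {sr, sr^3, ...} of size 3.
Character table:
  irrep \ class              {e} (size 1)  {r^3} (size 1)  {r^1, r^5} (size 2)  {r^2, r^4} (size 2)  {s, sr^2, ...} (size 3)  {sr, sr^3, ...} (size 3)
  chi_1 (triv)               1             1               1                    1                    1                        1                       
  chi_2 (sign: r->1, s->-1)  1             1               1                    1                    -1                       -1                      
  chi_3 (r->-1, s->1)        1             -1              -1                   1                    1                        -1                      
  chi_4 (r->-1, s->-1)       1             -1              -1                   1                    -1                       1                       
  chi_5 (2d, j=1)            2             -2              1                    -1                   0                        0                       
  chi_6 (2d, j=2)            2             2               -1                   -1                   0                        0                       

Spot check: chi_3 (r->-1, s->1) on {sr, sr^3, ...} = -1.

Working: D_6 has order 2*6 = 12 with 6 conjugacy classes, hence 6 irreducibles. Sum of squared dims 1 + 1 + 1 + 1 + 4 + 4 = 12 = |G|. Linear characters come from the abelianisation; the 2-dimensional irreps have character r^k -> 2*cos(2*pi*j*k/6), reflections -> 0.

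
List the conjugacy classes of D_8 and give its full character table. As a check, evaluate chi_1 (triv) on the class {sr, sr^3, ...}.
Conjugacy classes: {e} of size 1, {r^4} of size 1, {r^1, r^7} of size 2, {r^2, r^6} of size 2, {r^3, r^5} of size 2, {s, sr^2, ...} of size 4, {sr, sr^3, ...} of size 4.
Character table:
  irrep \ class              {e} (size 1)  {r^4} (size 1)  {r^1, r^7} (size 2)  {r^2, r^6} (size 2)  {r^3, r^5} (size 2)  {s, sr^2, ...} (size 4)  {sr, sr^3, ...} (size 4)
  chi_1 (triv)               1             1               1                    1                    1                    1                        1                       
  chi_2 (sign: r->1, s->-1)  1             1               1                    1                    1                    -1                       -1                      
  chi_3 (r->-1, s->1)        1             1               -1                   1                    -1                   1                        -1                      
  chi_4 (r->-1, s->-1)       1             1               -1                   1                    -1                   -1                       1                       
  chi_5 (2d, j=1)            2             -2              sqrt(2)              0                    -sqrt(2)             0                        0                       
  chi_6 (2d, j=2)            2             2               0                    -2                   0                    0                        0                       
  chi_7 (2d, j=3)            2             -2              -sqrt(2)             0                    sqrt(2)              0                        0                       

Spot check: chi_1 (triv) on {sr, sr^3, ...} = 1.

Working: D_8 has order 2*8 = 16 with 7 conjugacy classes, hence 7 irreducibles. Sum of squared dims 1 + 1 + 1 + 1 + 4 + 4 + 4 = 16 = |G|. Linear characters come from the abelianisation; the 2-dimensional irreps have character r^k -> 2*cos(2*pi*j*k/8), reflections -> 0.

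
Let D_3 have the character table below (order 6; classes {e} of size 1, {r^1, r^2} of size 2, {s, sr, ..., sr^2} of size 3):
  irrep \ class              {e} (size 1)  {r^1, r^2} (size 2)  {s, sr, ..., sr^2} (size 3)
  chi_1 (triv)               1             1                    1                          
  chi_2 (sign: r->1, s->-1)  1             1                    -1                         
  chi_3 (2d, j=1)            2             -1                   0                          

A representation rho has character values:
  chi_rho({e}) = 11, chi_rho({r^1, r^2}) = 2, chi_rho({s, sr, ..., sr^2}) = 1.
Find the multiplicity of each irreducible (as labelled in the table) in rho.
Multiplicities: chi_1: 3, chi_2: 2, chi_3: 3.

Argument: Use <chi_rho, chi> = (1/|G|) sum_C |C| * chi_rho(C) * conj(chi(C)) with |G| = 6 for each irreducible chi in the table:
  <chi_rho, chi_1> = (1/6)[1*(11)*conj(1) + 2*(2)*conj(1) + 3*(1)*conj(1)]
      = (1/6)[(11) + (4) + (3)] = 18/6 = 3
  <chi_rho, chi_2> = (1/6)[1*(11)*conj(1) + 2*(2)*conj(1) + 3*(1)*conj(-1)]
      = (1/6)[(11) + (4) + (-3)] = 12/6 = 2
  <chi_rho, chi_3> = (1/6)[1*(11)*conj(2) + 2*(2)*conj(-1) + 3*(1)*conj(0)]
      = (1/6)[(22) + (-4) + (0)] = 18/6 = 3
Dimension check: dim(rho) = sum (mult * dim) = 3*1 + 2*1 + 3*2 = 11 = chi_rho(e) = 11.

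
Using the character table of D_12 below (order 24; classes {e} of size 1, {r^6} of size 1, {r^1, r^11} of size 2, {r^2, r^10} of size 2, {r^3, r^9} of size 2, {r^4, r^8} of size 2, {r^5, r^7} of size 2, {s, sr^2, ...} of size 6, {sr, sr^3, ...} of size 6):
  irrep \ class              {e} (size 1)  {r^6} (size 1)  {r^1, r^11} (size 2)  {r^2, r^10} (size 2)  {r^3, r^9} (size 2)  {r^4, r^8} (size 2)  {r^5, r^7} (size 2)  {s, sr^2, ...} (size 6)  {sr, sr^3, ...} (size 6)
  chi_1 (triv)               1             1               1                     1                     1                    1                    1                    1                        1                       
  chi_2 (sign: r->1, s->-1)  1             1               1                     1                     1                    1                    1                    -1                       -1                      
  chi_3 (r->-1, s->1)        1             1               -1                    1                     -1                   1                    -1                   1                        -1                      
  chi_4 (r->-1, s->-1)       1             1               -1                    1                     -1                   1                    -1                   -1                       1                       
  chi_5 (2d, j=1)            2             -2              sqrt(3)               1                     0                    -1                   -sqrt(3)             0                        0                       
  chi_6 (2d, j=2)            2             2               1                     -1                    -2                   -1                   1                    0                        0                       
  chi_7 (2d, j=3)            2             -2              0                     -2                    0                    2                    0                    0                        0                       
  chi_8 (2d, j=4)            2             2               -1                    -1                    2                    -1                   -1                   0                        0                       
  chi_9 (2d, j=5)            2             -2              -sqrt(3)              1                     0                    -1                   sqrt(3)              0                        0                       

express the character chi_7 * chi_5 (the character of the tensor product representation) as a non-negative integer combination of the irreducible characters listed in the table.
chi_7 tensor chi_5 = chi_6 + chi_8 (all other irreducibles have multiplicity 0).

Solution. The character of a tensor product is the pointwise product (chi_7 * chi_5)(C) = chi_7(C) * chi_5(C):
  {e}: (2)*(2), {r^6}: (-2)*(-2), {r^1, r^11}: (0)*(sqrt(3)), {r^2, r^10}: (-2)*(1), {r^3, r^9}: (0)*(0), {r^4, r^8}: (2)*(-1), {r^5, r^7}: (0)*(-sqrt(3)), {s, sr^2, ...}: (0)*(0), {sr, sr^3, ...}: (0)*(0)
so (chi_7 * chi_5) takes values
  {e} -> 4, {r^6} -> 4, {r^1, r^11} -> 0, {r^2, r^10} -> -2, {r^3, r^9} -> 0, {r^4, r^8} -> -2, {r^5, r^7} -> 0, {s, sr^2, ...} -> 0, {sr, sr^3, ...} -> 0.
Now take the inner product of this character with each irreducible chi from the table, <chi_7*chi_5, chi> = (1/24) sum_C |C| (chi_7*chi_5)(C) conj(chi(C)):
  <chi_7*chi_5, chi_1> = (1/24)[1*(4)*conj(1) + 1*(4)*conj(1) + 2*(0)*conj(1) + 2*(-2)*conj(1) + 2*(0)*conj(1) + 2*(-2)*conj(1) + 2*(0)*conj(1) + 6*(0)*conj(1) + 6*(0)*conj(1)]
      = (1/24)[(4) + (4) + (0) + (-4) + (0) + (-4) + (0) + (0) + (0)] = 0/24 = 0
  <chi_7*chi_5, chi_2> = (1/24)[1*(4)*conj(1) + 1*(4)*conj(1) + 2*(0)*conj(1) + 2*(-2)*conj(1) + 2*(0)*conj(1) + 2*(-2)*conj(1) + 2*(0)*conj(1) + 6*(0)*conj(-1) + 6*(0)*conj(-1)]
      = (1/24)[(4) + (4) + (0) + (-4) + (0) + (-4) + (0) + (0) + (0)] = 0/24 = 0
  <chi_7*chi_5, chi_3> = (1/24)[1*(4)*conj(1) + 1*(4)*conj(1) + 2*(0)*conj(-1) + 2*(-2)*conj(1) + 2*(0)*conj(-1) + 2*(-2)*conj(1) + 2*(0)*conj(-1) + 6*(0)*conj(1) + 6*(0)*conj(-1)]
      = (1/24)[(4) + (4) + (0) + (-4) + (0) + (-4) + (0) + (0) + (0)] = 0/24 = 0
  <chi_7*chi_5, chi_4> = (1/24)[1*(4)*conj(1) + 1*(4)*conj(1) + 2*(0)*conj(-1) + 2*(-2)*conj(1) + 2*(0)*conj(-1) + 2*(-2)*conj(1) + 2*(0)*conj(-1) + 6*(0)*conj(-1) + 6*(0)*conj(1)]
      = (1/24)[(4) + (4) + (0) + (-4) + (0) + (-4) + (0) + (0) + (0)] = 0/24 = 0
  <chi_7*chi_5, chi_5> = (1/24)[1*(4)*conj(2) + 1*(4)*conj(-2) + 2*(0)*conj(sqrt(3)) + 2*(-2)*conj(1) + 2*(0)*conj(0) + 2*(-2)*conj(-1) + 2*(0)*conj(-sqrt(3)) + 6*(0)*conj(0) + 6*(0)*conj(0)]
      = (1/24)[(8) + (-8) + (0) + (-4) + (0) + (4) + (0) + (0) + (0)] = 0/24 = 0
  <chi_7*chi_5, chi_6> = (1/24)[1*(4)*conj(2) + 1*(4)*conj(2) + 2*(0)*conj(1) + 2*(-2)*conj(-1) + 2*(0)*conj(-2) + 2*(-2)*conj(-1) + 2*(0)*conj(1) + 6*(0)*conj(0) + 6*(0)*conj(0)]
      = (1/24)[(8) + (8) + (0) + (4) + (0) + (4) + (0) + (0) + (0)] = 24/24 = 1
  <chi_7*chi_5, chi_7> = (1/24)[1*(4)*conj(2) + 1*(4)*conj(-2) + 2*(0)*conj(0) + 2*(-2)*conj(-2) + 2*(0)*conj(0) + 2*(-2)*conj(2) + 2*(0)*conj(0) + 6*(0)*conj(0) + 6*(0)*conj(0)]
      = (1/24)[(8) + (-8) + (0) + (8) + (0) + (-8) + (0) + (0) + (0)] = 0/24 = 0
  <chi_7*chi_5, chi_8> = (1/24)[1*(4)*conj(2) + 1*(4)*conj(2) + 2*(0)*conj(-1) + 2*(-2)*conj(-1) + 2*(0)*conj(2) + 2*(-2)*conj(-1) + 2*(0)*conj(-1) + 6*(0)*conj(0) + 6*(0)*conj(0)]
      = (1/24)[(8) + (8) + (0) + (4) + (0) + (4) + (0) + (0) + (0)] = 24/24 = 1
  <chi_7*chi_5, chi_9> = (1/24)[1*(4)*conj(2) + 1*(4)*conj(-2) + 2*(0)*conj(-sqrt(3)) + 2*(-2)*conj(1) + 2*(0)*conj(0) + 2*(-2)*conj(-1) + 2*(0)*conj(sqrt(3)) + 6*(0)*conj(0) + 6*(0)*conj(0)]
      = (1/24)[(8) + (-8) + (0) + (-4) + (0) + (4) + (0) + (0) + (0)] = 0/24 = 0
Hence the multiplicities are chi_6: 1, chi_8: 1. Dimension check: dim(chi_7)*dim(chi_5) = 2*2 = 4 and sum (mult * dim) = 1*2 + 1*2 = 4.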